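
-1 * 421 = -421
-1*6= -6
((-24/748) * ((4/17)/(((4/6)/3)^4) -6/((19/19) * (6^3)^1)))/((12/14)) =-103306/28611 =-3.61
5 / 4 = 1.25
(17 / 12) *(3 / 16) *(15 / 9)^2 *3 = 425 / 192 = 2.21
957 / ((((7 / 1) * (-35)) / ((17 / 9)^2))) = -92191 / 6615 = -13.94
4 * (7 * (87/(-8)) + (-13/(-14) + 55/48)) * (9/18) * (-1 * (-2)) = -24881/84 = -296.20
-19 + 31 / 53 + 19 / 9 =-7777 / 477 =-16.30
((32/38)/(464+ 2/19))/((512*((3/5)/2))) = 5/423264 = 0.00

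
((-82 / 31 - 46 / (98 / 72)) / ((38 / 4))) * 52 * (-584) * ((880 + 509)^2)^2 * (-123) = -1539250453475546117035392 / 28861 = -53333233549618728285.07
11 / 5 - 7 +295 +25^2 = 4576 / 5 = 915.20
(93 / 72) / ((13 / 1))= 31 / 312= 0.10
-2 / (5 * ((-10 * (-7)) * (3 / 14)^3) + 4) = -392 / 1459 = -0.27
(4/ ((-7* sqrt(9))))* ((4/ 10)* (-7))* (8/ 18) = 32/ 135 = 0.24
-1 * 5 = -5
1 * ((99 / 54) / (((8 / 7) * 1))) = 77 / 48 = 1.60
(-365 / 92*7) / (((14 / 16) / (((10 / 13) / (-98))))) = 3650 / 14651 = 0.25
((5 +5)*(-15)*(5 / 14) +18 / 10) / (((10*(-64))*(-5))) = -453 / 28000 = -0.02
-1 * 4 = -4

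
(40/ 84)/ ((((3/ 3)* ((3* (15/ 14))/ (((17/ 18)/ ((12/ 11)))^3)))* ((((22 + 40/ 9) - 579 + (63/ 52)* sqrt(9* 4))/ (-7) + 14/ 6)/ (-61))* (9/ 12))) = -36299115853/ 372487705488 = -0.10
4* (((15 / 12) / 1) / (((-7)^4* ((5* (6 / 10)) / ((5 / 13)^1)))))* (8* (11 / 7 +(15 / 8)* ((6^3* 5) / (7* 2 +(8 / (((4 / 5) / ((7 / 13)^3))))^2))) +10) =333271366850 / 1238223237069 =0.27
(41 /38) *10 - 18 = -137 /19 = -7.21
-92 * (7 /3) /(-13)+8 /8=683 /39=17.51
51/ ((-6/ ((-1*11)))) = 187/ 2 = 93.50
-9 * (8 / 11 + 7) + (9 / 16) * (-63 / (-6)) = -22401 / 352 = -63.64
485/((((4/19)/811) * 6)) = 7473365/24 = 311390.21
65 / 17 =3.82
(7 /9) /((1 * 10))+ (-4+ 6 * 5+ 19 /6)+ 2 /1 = 1406 /45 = 31.24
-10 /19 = -0.53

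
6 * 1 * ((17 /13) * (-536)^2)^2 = 143122611462144 /169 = 846879357764.17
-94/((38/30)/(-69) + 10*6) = -97290/62081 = -1.57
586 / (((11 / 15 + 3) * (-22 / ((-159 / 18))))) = 77645 / 1232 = 63.02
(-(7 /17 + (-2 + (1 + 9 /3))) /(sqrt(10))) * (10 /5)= -41 * sqrt(10) /85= -1.53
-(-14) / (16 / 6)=21 / 4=5.25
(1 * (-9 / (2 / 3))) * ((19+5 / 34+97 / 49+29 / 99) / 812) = -10598451 / 29761424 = -0.36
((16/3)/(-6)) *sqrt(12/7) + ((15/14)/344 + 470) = 2263535/4816-16 *sqrt(21)/63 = 468.84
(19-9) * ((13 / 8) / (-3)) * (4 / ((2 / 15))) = -325 / 2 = -162.50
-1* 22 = -22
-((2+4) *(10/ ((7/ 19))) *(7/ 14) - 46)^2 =-61504/ 49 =-1255.18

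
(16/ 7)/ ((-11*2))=-8/ 77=-0.10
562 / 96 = 281 / 48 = 5.85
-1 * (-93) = 93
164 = 164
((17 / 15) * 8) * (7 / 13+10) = 18632 / 195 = 95.55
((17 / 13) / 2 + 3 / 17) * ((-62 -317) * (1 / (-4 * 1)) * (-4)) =-139093 / 442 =-314.69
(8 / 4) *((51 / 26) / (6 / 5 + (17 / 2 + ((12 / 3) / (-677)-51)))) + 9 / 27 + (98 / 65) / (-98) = 935284 / 4194615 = 0.22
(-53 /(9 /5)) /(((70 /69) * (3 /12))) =-2438 /21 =-116.10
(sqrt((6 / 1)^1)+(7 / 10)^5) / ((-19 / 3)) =-3*sqrt(6) / 19-50421 / 1900000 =-0.41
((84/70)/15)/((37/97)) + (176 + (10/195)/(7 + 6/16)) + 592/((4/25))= 8250236494/2128425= 3876.22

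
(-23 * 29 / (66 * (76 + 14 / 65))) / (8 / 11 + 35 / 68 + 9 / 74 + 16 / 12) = -27270295 / 554652317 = -0.05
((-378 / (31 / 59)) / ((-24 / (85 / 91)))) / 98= 45135 / 157976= 0.29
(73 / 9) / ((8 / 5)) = 365 / 72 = 5.07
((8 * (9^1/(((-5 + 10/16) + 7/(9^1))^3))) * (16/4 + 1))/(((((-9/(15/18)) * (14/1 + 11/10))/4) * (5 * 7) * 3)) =33177600/18364295803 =0.00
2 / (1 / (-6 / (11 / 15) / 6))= -30 / 11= -2.73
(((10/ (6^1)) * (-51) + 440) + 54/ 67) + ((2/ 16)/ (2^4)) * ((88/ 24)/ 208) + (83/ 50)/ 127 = 6045642254471/ 16990771200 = 355.82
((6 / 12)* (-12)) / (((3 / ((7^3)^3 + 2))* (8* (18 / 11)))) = -147963233 / 24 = -6165134.71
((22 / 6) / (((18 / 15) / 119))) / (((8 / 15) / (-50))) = -818125 / 24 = -34088.54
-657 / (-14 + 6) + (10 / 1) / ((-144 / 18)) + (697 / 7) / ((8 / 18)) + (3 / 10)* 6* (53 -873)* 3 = -230893 / 56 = -4123.09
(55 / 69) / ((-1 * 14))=-55 / 966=-0.06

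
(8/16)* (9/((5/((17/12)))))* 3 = 153/40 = 3.82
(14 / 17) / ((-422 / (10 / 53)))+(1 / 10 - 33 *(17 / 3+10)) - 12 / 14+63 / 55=-75624498701 / 146385470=-516.61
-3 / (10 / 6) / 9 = -1 / 5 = -0.20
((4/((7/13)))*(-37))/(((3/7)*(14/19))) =-18278/21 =-870.38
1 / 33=0.03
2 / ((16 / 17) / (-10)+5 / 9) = 1530 / 353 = 4.33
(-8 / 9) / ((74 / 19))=-76 / 333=-0.23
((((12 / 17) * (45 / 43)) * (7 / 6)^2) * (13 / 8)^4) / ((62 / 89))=10.06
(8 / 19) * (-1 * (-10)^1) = 80 / 19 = 4.21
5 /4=1.25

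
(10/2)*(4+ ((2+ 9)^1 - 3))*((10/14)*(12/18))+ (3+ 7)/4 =31.07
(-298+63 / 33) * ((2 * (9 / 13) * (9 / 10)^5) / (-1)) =1730903337 / 7150000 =242.08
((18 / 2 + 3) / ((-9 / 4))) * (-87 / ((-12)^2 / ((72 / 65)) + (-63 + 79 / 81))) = 6.83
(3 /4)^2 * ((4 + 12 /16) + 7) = 423 /64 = 6.61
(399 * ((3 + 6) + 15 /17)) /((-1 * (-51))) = 22344 /289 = 77.31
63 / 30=21 / 10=2.10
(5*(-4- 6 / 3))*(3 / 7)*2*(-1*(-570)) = -102600 / 7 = -14657.14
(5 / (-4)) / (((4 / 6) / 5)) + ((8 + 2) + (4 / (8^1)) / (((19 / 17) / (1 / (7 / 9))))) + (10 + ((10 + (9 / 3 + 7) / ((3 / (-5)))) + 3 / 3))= 17663 / 3192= 5.53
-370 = -370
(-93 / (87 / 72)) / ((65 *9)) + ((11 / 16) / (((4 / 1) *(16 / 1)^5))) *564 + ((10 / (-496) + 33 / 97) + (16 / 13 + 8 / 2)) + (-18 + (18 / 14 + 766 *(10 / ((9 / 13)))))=66220319557078812787 / 5991081506242560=11053.15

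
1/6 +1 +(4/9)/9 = 197/162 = 1.22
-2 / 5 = -0.40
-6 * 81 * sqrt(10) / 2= -243 * sqrt(10)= -768.43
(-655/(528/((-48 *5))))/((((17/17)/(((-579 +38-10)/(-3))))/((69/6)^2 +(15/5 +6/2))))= 997902325/132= 7559866.10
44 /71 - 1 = -27 /71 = -0.38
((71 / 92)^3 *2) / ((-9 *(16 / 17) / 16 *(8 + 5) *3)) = -6084487 / 136659744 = -0.04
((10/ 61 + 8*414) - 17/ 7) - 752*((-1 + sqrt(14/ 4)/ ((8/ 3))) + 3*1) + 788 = 2066.16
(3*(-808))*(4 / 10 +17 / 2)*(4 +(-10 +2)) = 86294.40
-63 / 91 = -9 / 13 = -0.69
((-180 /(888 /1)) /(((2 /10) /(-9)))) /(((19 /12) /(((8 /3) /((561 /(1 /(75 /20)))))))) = 960 /131461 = 0.01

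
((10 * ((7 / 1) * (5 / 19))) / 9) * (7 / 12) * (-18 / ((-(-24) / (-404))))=123725 / 342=361.77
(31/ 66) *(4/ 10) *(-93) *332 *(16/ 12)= -1276208/ 165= -7734.59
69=69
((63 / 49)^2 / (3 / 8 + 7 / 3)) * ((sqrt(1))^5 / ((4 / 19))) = 9234 / 3185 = 2.90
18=18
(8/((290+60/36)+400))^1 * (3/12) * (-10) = -12/415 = -0.03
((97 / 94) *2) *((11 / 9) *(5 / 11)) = 485 / 423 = 1.15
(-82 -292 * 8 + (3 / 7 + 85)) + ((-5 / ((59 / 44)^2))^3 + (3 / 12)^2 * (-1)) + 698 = -7823958312444639 / 4724219767792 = -1656.14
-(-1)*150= 150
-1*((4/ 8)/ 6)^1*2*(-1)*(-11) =-11/ 6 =-1.83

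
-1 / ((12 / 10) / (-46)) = 115 / 3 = 38.33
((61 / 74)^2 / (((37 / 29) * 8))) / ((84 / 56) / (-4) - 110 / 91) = -9819719 / 233611636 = -0.04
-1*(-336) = 336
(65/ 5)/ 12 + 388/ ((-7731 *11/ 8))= 356095/ 340164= 1.05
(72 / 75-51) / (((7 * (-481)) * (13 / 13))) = 1251 / 84175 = 0.01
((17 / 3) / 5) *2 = 2.27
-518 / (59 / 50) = -25900 / 59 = -438.98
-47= -47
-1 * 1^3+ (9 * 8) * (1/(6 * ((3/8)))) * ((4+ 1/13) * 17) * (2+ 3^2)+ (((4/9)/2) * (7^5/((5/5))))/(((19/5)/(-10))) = 14566.65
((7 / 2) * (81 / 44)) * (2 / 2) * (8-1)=3969 / 88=45.10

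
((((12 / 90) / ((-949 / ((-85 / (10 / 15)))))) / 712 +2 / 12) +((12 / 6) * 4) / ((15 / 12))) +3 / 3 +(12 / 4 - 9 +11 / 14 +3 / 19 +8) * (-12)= -37415851241 / 1347997560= -27.76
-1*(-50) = 50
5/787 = 0.01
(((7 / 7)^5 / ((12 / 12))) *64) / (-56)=-8 / 7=-1.14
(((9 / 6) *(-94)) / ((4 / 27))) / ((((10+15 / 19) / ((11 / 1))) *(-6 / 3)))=795663 / 1640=485.16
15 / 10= 3 / 2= 1.50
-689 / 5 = -137.80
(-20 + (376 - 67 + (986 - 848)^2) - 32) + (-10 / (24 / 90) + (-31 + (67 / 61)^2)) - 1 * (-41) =143442365 / 7442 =19274.71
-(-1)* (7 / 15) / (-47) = -7 / 705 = -0.01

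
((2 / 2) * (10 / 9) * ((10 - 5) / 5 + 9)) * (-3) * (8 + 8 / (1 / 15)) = -12800 / 3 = -4266.67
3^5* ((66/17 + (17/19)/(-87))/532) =8813529/4983244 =1.77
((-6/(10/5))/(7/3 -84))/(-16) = -9/3920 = -0.00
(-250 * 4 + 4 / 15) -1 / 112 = -1679567 / 1680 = -999.74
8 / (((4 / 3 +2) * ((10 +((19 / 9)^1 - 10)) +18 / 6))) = 54 / 115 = 0.47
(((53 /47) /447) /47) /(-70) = -53 /69119610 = -0.00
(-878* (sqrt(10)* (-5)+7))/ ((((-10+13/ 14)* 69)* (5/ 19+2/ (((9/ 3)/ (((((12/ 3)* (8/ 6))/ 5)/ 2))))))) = -19.98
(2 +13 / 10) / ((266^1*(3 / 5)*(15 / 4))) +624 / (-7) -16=-209749 / 1995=-105.14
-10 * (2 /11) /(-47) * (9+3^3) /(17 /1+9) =0.05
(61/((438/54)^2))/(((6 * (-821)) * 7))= -1647/61251526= -0.00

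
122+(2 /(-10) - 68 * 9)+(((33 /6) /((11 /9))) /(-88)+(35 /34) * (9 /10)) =-7320297 /14960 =-489.32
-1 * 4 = -4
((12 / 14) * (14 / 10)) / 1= 6 / 5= 1.20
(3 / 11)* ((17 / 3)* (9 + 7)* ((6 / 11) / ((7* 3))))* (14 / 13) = 0.69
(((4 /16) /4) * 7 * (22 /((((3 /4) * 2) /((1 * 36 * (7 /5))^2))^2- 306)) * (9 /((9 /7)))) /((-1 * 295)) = 120758698368 /161794251417545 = 0.00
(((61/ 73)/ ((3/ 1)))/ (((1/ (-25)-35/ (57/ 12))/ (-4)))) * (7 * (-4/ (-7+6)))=3245200/ 770661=4.21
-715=-715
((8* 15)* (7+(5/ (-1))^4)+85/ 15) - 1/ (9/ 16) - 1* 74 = 75769.89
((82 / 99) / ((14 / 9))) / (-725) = -41 / 55825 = -0.00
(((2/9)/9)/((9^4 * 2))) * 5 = 5/531441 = 0.00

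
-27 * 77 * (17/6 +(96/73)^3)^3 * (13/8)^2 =-22049185088580866425334125/30142252394633171456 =-731504.23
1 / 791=0.00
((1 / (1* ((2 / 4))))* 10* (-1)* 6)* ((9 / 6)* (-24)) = 4320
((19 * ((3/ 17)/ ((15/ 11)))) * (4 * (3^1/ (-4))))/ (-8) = 627/ 680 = 0.92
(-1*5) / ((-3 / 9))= 15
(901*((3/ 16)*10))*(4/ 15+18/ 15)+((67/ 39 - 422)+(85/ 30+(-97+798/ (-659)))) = 201710737/ 102804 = 1962.09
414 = 414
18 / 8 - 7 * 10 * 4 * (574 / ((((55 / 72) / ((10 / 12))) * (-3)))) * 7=18000739 / 44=409107.70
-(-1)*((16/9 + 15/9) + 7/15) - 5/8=1183/360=3.29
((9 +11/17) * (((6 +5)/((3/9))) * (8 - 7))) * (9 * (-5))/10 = -24354/17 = -1432.59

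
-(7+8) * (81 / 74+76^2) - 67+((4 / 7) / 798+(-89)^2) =-16287041399 / 206682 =-78802.42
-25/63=-0.40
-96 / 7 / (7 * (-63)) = 32 / 1029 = 0.03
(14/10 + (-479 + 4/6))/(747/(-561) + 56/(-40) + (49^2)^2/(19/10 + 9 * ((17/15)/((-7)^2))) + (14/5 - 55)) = -1381945334/7923271566711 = -0.00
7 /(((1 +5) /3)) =7 /2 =3.50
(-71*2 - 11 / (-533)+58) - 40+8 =-61817 / 533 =-115.98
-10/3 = -3.33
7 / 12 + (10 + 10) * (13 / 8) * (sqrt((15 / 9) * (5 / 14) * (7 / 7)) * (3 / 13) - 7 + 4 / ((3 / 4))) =-47.80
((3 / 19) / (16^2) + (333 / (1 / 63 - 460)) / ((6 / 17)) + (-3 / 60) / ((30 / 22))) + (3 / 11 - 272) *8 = -253029360319919 / 116286931200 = -2175.91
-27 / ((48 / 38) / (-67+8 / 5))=1397.92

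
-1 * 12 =-12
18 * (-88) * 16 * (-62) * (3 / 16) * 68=20034432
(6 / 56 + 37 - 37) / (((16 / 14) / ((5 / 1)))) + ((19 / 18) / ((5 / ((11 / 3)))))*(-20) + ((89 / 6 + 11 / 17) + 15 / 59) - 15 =-12373289 / 866592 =-14.28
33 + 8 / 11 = 371 / 11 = 33.73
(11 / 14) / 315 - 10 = -44089 / 4410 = -10.00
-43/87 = -0.49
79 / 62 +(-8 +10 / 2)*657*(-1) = 1972.27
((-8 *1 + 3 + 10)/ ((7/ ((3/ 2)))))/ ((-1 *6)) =-5/ 28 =-0.18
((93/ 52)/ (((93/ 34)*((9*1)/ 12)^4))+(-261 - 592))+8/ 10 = -4475953/ 5265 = -850.13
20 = 20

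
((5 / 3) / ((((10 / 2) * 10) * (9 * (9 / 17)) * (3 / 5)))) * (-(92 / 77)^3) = -6618848 / 332812557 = -0.02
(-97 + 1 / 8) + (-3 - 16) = -927 / 8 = -115.88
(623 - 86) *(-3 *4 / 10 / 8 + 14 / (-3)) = -51731 / 20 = -2586.55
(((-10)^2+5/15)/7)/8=43/24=1.79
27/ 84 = 9/ 28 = 0.32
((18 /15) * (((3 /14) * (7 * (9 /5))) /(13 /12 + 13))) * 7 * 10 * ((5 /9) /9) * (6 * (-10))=-10080 /169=-59.64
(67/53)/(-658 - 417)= -67/56975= -0.00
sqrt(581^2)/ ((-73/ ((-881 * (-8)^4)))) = 2096582656/ 73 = 28720310.36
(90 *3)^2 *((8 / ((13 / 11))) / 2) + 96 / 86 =137927424 / 559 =246739.58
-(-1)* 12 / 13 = 12 / 13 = 0.92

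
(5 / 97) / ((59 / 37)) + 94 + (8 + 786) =5082209 / 5723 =888.03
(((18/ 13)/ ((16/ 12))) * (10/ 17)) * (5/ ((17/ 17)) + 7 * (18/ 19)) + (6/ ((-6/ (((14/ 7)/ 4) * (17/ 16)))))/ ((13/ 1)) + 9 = 126973/ 7904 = 16.06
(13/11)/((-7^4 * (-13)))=1/26411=0.00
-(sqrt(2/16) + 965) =-965 - sqrt(2)/4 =-965.35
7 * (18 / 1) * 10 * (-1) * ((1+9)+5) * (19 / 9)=-39900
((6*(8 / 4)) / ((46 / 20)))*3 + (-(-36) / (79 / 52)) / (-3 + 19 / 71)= 1230192 / 176249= 6.98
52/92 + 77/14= 279/46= 6.07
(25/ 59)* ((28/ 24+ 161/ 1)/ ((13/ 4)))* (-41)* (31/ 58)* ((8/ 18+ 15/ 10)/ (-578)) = 1082097625/ 694248516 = 1.56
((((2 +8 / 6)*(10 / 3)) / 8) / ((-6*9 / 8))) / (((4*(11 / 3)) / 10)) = -125 / 891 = -0.14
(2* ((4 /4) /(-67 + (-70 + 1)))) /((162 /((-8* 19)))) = 19 /1377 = 0.01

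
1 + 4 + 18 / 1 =23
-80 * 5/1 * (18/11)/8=-900/11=-81.82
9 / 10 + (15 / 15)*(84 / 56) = 12 / 5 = 2.40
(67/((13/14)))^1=72.15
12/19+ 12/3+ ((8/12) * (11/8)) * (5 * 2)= 1573/114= 13.80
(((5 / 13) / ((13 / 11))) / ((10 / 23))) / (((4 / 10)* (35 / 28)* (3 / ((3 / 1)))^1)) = 253 / 169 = 1.50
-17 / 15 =-1.13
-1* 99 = -99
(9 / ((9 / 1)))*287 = 287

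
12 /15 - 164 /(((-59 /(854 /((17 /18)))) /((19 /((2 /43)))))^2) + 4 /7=-226337630825920128 /35210315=-6428162622.97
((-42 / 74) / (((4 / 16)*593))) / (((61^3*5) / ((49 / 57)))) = -0.00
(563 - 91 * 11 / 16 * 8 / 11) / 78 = 6.63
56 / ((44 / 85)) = 1190 / 11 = 108.18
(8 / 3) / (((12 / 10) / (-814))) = -16280 / 9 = -1808.89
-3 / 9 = -1 / 3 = -0.33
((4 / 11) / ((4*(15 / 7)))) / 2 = 7 / 330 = 0.02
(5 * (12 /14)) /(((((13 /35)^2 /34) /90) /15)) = 240975000 /169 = 1425887.57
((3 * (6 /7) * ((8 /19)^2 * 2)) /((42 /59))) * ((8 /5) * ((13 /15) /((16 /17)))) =834496 /442225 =1.89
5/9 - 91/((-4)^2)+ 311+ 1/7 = 308459/1008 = 306.01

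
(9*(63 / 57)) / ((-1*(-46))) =189 / 874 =0.22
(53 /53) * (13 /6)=13 /6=2.17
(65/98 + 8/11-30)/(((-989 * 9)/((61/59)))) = 1881301/566121402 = 0.00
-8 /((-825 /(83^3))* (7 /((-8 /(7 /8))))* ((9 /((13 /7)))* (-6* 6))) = 951453568 /22920975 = 41.51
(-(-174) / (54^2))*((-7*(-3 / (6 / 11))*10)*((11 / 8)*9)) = 122815 / 432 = 284.29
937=937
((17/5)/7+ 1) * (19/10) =494/175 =2.82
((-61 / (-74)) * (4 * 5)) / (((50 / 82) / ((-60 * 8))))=-480192 / 37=-12978.16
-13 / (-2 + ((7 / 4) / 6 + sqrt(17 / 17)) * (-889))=312 / 27607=0.01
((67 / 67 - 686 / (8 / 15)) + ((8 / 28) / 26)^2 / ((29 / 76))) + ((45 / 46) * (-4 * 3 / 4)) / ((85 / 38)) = -483223616403 / 375593036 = -1286.56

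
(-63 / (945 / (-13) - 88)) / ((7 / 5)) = 585 / 2089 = 0.28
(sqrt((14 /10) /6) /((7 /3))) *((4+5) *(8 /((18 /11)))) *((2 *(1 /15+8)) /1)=5324 *sqrt(210) /525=146.96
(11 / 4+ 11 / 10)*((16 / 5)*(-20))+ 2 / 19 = -23398 / 95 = -246.29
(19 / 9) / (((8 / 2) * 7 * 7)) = 19 / 1764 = 0.01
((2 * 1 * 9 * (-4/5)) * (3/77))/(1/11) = -6.17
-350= -350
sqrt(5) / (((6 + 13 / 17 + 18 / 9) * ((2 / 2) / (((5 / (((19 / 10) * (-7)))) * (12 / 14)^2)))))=-30600 * sqrt(5) / 971033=-0.07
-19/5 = -3.80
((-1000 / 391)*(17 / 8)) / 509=-125 / 11707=-0.01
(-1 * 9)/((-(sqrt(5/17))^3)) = 153 * sqrt(85)/25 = 56.42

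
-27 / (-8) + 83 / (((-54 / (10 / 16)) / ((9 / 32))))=4769 / 1536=3.10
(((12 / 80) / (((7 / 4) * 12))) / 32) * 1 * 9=9 / 4480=0.00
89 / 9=9.89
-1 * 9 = -9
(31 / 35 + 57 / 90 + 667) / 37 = 140389 / 7770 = 18.07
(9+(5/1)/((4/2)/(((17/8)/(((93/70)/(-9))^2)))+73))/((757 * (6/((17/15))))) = 117214949/51801014165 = 0.00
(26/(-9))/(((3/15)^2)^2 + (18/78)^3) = -207.99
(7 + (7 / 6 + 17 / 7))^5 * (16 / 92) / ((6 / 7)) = 17450185778125 / 644121072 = 27091.47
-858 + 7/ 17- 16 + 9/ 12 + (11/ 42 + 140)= -1046119/ 1428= -732.58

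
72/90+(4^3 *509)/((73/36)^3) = 7600885348/1945085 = 3907.74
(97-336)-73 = -312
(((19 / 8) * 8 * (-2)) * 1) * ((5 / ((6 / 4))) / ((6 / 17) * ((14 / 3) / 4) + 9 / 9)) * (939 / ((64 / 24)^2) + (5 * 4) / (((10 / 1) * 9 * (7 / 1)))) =-860053715 / 72576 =-11850.39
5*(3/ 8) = 15/ 8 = 1.88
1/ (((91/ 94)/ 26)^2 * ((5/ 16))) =565504/ 245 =2308.18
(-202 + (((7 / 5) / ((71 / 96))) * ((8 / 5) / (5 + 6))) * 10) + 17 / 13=-10048369 / 50765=-197.94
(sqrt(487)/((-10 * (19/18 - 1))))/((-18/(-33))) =-33 * sqrt(487)/10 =-72.82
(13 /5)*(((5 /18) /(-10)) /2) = -13 /360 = -0.04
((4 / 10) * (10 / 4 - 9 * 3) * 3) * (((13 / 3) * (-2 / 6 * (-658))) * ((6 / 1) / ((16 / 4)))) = -209573 / 5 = -41914.60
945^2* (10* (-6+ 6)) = 0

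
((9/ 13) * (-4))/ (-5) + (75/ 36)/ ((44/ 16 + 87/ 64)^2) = 9134252/ 13487955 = 0.68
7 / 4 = 1.75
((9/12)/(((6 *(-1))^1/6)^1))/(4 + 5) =-1/12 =-0.08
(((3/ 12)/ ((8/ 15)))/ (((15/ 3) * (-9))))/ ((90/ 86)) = -0.01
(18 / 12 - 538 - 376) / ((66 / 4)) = -1825 / 33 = -55.30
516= 516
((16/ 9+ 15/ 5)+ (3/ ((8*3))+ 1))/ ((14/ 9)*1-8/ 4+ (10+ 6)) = 85/ 224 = 0.38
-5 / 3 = -1.67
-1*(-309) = 309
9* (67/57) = 201/19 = 10.58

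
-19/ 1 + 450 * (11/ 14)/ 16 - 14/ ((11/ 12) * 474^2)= 71464123/ 23066736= 3.10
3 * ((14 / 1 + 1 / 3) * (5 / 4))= 215 / 4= 53.75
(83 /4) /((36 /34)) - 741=-51941 /72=-721.40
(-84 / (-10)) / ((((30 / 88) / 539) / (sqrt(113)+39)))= 332024 * sqrt(113) / 25+12948936 / 25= 659135.98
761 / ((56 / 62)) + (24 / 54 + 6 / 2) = 213187 / 252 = 845.98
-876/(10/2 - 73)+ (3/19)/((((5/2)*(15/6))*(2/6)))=104637/8075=12.96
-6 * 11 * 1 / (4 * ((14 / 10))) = -165 / 14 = -11.79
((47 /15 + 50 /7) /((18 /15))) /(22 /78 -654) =-14027 /1070790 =-0.01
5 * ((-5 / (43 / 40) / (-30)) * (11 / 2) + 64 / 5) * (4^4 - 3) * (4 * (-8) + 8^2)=71293376 / 129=552661.83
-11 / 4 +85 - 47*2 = -47 / 4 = -11.75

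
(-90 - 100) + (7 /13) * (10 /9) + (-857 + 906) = -16427 /117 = -140.40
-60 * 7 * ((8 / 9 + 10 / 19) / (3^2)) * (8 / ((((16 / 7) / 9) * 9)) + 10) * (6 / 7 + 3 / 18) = -52030 / 57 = -912.81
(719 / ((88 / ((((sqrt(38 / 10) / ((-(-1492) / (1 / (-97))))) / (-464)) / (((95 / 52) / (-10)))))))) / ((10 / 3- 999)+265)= 28041 * sqrt(95) / 153820910679040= 0.00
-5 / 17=-0.29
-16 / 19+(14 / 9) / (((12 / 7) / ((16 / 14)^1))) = 100 / 513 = 0.19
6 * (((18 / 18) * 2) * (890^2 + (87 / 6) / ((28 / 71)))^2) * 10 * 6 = 88550070596832645 / 196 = 451786074473635.94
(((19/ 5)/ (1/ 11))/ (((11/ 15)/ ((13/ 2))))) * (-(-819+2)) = 605397/ 2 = 302698.50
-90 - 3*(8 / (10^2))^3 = -90.00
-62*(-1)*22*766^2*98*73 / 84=204485639512 / 3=68161879837.33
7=7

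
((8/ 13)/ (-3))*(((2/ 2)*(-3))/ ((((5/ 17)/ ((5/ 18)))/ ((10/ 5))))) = 136/ 117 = 1.16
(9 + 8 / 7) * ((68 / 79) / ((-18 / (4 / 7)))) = -9656 / 34839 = -0.28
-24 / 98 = -12 / 49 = -0.24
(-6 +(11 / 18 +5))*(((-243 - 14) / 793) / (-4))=-1799 / 57096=-0.03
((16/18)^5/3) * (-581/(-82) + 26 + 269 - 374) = -96616448/7263027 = -13.30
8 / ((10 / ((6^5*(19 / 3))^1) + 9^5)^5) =72424082058251958484992 / 6499137958000187958428877722449991696725396901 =0.00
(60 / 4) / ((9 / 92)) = 153.33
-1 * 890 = -890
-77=-77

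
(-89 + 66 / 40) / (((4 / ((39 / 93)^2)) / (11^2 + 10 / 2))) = -18600309 / 38440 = -483.88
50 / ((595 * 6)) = 5 / 357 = 0.01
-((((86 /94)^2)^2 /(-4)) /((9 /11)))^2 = -0.05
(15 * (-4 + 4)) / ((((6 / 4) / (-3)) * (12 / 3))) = 0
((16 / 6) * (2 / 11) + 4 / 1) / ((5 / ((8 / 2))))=592 / 165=3.59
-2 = -2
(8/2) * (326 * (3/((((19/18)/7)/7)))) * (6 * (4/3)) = 27603072/19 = 1452793.26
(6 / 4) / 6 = 1 / 4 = 0.25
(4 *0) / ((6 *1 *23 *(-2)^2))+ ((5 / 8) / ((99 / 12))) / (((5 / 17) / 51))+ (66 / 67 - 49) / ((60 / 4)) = 219671 / 22110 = 9.94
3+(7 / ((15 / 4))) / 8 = 97 / 30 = 3.23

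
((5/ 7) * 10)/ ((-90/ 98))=-70/ 9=-7.78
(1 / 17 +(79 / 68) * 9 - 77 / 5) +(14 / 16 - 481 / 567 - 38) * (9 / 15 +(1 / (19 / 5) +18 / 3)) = -972486827 / 3662820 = -265.50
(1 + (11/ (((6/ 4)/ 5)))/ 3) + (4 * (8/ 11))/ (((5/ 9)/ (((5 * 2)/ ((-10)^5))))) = 4090463/ 309375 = 13.22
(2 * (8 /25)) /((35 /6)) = 96 /875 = 0.11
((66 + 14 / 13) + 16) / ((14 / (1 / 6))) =90 / 91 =0.99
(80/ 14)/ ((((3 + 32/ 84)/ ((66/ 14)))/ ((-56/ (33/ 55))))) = -52800/ 71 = -743.66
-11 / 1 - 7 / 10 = -117 / 10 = -11.70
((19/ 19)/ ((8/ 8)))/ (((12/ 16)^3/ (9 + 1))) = 640/ 27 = 23.70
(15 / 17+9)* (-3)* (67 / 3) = -11256 / 17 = -662.12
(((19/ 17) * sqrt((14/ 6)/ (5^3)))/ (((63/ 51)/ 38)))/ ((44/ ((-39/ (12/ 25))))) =-4693 * sqrt(105)/ 5544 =-8.67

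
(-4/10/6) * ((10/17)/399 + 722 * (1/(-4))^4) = -2449943/13023360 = -0.19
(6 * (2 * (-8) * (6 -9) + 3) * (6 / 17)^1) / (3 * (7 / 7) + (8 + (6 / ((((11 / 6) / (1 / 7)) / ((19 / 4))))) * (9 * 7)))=297 / 415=0.72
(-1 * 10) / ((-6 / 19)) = 95 / 3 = 31.67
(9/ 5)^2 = 81/ 25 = 3.24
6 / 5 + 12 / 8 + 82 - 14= 707 / 10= 70.70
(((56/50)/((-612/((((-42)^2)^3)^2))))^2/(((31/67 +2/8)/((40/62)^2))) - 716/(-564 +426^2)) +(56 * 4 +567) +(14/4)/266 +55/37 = 37435317446353005526420495479458276233279289116639/21082752926710950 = 1775637061084373510332650000000000.00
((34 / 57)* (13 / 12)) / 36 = 221 / 12312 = 0.02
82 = 82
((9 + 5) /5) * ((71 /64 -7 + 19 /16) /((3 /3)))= -2107 /160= -13.17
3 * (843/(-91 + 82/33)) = -28.57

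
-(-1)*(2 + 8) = 10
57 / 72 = 19 / 24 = 0.79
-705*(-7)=4935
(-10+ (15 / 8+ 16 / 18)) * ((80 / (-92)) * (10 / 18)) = 13025 / 3726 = 3.50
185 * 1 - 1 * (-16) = 201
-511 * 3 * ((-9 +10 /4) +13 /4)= 19929 /4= 4982.25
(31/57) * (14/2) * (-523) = -113491/57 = -1991.07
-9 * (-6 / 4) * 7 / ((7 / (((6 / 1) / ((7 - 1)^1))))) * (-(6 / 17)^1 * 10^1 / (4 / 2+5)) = -810 / 119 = -6.81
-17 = -17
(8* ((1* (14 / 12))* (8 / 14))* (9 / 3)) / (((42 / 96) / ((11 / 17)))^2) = 495616 / 14161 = 35.00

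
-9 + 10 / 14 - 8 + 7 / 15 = -15.82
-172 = -172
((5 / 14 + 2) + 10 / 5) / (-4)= -61 / 56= -1.09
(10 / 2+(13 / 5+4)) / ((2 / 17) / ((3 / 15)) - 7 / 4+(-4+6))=3944 / 285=13.84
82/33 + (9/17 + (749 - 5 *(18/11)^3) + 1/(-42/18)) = 346718597/475167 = 729.68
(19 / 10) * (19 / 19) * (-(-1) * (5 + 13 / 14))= 1577 / 140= 11.26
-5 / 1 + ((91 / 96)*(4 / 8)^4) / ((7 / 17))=-7459 / 1536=-4.86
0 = 0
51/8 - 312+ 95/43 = -104375/344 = -303.42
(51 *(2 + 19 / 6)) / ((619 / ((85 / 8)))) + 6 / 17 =820939 / 168368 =4.88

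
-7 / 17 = -0.41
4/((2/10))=20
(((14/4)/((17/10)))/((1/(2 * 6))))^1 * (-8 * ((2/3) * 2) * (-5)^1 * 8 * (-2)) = -358400/17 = -21082.35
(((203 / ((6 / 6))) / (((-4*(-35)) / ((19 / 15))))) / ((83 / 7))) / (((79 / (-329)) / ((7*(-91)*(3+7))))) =808323061 / 196710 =4109.21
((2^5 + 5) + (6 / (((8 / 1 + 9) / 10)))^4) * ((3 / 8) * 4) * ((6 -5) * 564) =13578534342 / 83521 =162576.29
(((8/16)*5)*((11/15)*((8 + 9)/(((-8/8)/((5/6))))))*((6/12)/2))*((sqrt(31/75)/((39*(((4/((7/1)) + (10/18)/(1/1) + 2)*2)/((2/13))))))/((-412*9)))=1309*sqrt(93)/17776863936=0.00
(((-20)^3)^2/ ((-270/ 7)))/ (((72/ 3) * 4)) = -1400000/ 81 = -17283.95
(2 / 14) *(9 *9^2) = 729 / 7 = 104.14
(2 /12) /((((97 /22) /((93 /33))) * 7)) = 31 /2037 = 0.02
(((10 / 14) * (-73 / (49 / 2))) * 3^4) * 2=-118260 / 343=-344.78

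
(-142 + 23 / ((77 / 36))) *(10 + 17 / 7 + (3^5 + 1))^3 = -58448403446750 / 26411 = -2213032579.11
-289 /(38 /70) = -10115 /19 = -532.37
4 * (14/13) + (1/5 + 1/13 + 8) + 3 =1013/65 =15.58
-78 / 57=-26 / 19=-1.37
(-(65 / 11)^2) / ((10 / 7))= -5915 / 242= -24.44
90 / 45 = 2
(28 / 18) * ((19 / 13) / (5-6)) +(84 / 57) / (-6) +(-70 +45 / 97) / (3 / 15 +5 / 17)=-143.25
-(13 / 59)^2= -169 / 3481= -0.05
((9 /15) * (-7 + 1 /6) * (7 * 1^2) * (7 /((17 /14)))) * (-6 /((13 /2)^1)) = 168756 /1105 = 152.72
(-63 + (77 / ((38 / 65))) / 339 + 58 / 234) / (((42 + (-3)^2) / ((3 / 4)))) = -0.92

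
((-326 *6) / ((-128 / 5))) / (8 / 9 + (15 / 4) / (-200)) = 87.81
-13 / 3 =-4.33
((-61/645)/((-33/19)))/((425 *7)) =1159/63322875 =0.00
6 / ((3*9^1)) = 2 / 9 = 0.22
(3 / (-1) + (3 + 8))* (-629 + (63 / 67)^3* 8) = -1497436408 / 300763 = -4978.79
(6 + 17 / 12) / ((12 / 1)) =89 / 144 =0.62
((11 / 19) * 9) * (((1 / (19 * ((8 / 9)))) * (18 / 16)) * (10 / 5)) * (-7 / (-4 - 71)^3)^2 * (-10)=-539 / 282031250000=-0.00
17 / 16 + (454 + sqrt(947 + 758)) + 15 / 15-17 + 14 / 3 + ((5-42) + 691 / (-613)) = sqrt(1705) + 11934431 / 29424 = 446.89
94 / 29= 3.24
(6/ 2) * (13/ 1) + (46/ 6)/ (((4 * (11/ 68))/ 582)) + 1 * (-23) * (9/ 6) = 6900.32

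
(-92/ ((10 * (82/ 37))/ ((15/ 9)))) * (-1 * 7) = 5957/ 123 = 48.43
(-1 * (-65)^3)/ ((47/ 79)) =21695375/ 47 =461603.72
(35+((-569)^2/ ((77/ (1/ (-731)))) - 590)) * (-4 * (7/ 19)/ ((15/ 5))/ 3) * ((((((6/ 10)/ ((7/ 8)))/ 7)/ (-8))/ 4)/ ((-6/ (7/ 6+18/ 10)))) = 0.14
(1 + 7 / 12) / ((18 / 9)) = 19 / 24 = 0.79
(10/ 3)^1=3.33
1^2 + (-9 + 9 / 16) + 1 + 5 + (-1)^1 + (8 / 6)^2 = -95 / 144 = -0.66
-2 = -2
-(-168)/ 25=168/ 25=6.72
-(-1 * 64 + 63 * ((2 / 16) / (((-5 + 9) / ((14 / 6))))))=1901 / 32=59.41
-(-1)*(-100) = -100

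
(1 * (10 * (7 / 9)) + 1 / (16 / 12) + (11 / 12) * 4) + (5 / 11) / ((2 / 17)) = 6359 / 396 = 16.06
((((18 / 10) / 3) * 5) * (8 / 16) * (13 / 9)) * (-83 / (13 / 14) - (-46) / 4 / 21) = -48505 / 252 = -192.48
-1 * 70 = -70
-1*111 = -111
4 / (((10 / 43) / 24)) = 2064 / 5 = 412.80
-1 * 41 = -41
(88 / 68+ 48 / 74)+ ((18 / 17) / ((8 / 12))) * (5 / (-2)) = -2551 / 1258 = -2.03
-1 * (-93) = 93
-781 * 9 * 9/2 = -63261/2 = -31630.50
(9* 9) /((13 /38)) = 3078 /13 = 236.77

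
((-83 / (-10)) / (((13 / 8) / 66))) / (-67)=-21912 / 4355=-5.03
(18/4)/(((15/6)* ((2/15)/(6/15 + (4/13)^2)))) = 5643/845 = 6.68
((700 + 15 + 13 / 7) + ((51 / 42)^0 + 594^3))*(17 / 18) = 8313550307 / 42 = 197941673.98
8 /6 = 4 /3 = 1.33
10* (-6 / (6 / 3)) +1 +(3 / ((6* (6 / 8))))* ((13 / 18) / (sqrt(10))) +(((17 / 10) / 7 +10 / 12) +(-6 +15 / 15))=-3457 / 105 +13* sqrt(10) / 270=-32.77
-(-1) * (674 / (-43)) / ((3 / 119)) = -80206 / 129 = -621.75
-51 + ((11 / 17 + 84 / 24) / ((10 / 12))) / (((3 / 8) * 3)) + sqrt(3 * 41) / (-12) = -3959 / 85 - sqrt(123) / 12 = -47.50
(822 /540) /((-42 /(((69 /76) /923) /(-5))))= 3151 /441932400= 0.00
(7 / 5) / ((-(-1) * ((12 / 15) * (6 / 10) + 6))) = 35 / 162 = 0.22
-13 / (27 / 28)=-364 / 27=-13.48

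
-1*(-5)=5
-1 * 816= -816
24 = 24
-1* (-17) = 17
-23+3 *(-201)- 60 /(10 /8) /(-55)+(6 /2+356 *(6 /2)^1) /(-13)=-505871 /715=-707.51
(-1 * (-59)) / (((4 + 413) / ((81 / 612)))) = 177 / 9452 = 0.02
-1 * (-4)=4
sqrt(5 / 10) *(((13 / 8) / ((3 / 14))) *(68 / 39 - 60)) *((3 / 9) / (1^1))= -1988 *sqrt(2) / 27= -104.13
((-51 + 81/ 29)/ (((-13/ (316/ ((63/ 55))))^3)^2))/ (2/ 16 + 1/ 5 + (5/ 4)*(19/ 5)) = -513741371387522659701760000000/ 592210620561624467949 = -867497734.00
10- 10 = 0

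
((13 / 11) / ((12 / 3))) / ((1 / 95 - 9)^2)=117325 / 32089904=0.00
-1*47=-47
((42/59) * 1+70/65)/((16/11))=1.23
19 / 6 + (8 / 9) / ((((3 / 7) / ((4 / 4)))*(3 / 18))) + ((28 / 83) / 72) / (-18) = 419807 / 26892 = 15.61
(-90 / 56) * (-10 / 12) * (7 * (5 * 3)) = 1125 / 8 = 140.62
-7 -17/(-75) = -508/75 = -6.77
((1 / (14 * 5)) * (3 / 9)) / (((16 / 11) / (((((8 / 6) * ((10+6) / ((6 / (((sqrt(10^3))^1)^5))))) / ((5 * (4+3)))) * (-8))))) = -35200000 * sqrt(10) / 1323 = -84136.19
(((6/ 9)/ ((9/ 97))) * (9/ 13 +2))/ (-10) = -679/ 351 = -1.93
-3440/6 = -1720/3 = -573.33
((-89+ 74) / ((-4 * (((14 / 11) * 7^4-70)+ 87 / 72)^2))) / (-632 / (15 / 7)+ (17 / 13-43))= -1019304 / 816390250625725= -0.00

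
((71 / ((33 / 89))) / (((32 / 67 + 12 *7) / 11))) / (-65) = -0.38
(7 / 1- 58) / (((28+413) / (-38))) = 646 / 147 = 4.39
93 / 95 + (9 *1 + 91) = 9593 / 95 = 100.98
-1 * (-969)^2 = -938961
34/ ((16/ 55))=935/ 8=116.88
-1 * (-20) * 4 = 80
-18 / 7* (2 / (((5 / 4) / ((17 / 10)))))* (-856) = 1047744 / 175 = 5987.11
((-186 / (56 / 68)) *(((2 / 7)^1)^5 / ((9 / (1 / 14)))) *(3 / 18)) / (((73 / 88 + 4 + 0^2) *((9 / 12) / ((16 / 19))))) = -1396736 / 10561938975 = -0.00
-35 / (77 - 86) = 3.89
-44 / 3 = -14.67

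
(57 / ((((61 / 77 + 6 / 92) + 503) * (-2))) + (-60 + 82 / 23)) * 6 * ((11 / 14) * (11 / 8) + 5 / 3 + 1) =-2919387272945 / 2298645944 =-1270.05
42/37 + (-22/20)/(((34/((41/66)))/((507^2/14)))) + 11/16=-64669553/176120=-367.19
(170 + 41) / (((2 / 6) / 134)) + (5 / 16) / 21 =28500197 / 336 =84822.01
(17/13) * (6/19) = 102/247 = 0.41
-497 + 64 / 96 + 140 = -1069 / 3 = -356.33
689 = 689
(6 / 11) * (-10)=-60 / 11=-5.45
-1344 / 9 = -149.33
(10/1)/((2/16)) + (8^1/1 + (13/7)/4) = 88.46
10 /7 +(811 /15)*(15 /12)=69.01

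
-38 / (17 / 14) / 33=-532 / 561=-0.95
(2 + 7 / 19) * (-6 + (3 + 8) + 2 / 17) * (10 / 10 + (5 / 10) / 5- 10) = -69687 / 646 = -107.87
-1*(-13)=13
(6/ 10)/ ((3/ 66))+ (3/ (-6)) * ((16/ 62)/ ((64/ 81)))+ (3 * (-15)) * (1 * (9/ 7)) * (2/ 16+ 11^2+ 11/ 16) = -61061079/ 8680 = -7034.69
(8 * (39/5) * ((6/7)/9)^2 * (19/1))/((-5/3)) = -7904/1225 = -6.45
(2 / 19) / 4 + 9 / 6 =29 / 19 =1.53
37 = 37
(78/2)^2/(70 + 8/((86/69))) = 65403/3286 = 19.90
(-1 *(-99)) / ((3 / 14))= 462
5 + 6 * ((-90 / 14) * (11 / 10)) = -262 / 7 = -37.43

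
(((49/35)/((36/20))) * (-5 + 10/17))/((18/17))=-175/54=-3.24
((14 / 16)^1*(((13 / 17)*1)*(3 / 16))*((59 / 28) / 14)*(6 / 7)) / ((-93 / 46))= -52923 / 6610688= -0.01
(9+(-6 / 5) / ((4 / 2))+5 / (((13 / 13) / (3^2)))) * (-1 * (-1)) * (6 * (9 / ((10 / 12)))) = 3460.32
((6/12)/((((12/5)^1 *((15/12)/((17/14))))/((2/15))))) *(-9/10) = -17/700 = -0.02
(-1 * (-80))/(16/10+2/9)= 1800/41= 43.90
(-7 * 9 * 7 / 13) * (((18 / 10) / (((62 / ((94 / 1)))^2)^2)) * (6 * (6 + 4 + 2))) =-1394456680008 / 60028865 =-23229.77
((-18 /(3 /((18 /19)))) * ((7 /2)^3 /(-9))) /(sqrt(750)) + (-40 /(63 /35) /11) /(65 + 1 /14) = -2800 /90189 + 343 * sqrt(30) /1900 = 0.96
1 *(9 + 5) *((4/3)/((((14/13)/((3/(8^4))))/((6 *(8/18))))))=13/384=0.03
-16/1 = -16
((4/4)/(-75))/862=-1/64650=-0.00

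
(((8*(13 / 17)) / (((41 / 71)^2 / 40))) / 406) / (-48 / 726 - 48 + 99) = 1268718880 / 35752370353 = 0.04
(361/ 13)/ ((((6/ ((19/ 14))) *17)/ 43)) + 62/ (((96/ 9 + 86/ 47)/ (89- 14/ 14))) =7400444969/ 16354884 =452.49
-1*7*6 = -42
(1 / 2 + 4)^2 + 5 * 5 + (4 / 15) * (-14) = 2491 / 60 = 41.52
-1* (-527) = 527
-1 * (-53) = 53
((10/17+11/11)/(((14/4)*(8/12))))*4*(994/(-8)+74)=-16281/119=-136.82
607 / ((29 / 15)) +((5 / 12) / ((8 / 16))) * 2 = 27460 / 87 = 315.63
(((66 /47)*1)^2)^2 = 18974736 /4879681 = 3.89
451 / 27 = 16.70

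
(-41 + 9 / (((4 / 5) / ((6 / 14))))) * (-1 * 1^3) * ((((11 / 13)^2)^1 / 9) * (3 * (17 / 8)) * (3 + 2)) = 10418705 / 113568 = 91.74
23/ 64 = 0.36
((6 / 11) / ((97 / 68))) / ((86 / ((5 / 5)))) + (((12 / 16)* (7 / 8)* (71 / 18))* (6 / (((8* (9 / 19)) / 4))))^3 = 38633431280433571 / 8767995641856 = 4406.19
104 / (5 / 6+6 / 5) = 3120 / 61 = 51.15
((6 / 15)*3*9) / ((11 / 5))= 54 / 11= 4.91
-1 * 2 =-2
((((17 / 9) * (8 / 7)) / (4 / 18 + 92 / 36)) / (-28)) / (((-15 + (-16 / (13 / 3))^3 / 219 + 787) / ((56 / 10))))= -5452954 / 27076277375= -0.00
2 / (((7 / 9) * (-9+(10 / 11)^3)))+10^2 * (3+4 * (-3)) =-69191658 / 76853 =-900.31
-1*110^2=-12100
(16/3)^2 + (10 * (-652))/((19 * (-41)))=258104/7011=36.81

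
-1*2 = -2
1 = 1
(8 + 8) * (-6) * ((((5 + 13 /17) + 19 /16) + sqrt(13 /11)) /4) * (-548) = 13152 * sqrt(143) /11 + 1554402 /17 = 105733.14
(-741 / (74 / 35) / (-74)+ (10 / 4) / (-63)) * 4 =1620215 / 86247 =18.79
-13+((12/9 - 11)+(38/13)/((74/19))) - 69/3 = -64814/1443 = -44.92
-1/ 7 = -0.14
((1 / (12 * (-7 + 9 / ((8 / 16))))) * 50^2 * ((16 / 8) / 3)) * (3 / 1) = 1250 / 33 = 37.88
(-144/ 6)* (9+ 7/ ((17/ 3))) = -4176/ 17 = -245.65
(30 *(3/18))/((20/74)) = 37/2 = 18.50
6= 6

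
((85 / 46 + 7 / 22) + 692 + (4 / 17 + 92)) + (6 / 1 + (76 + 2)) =3743596 / 4301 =870.40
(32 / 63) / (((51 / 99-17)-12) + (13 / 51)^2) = -101728 / 5691847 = -0.02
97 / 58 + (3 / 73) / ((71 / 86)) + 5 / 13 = 2.11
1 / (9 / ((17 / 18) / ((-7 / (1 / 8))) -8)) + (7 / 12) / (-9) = -8669 / 9072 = -0.96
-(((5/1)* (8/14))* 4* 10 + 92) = -1444/7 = -206.29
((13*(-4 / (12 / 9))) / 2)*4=-78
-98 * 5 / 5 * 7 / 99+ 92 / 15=-394 / 495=-0.80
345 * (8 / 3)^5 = 3768320 / 81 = 46522.47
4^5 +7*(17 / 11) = 1034.82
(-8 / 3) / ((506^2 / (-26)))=52 / 192027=0.00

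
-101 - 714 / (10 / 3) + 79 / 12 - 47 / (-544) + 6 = -2468647 / 8160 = -302.53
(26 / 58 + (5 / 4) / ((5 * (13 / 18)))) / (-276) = -599 / 208104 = -0.00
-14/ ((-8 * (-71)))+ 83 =82.98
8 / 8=1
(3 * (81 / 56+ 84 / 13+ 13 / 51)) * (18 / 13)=2727639 / 80444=33.91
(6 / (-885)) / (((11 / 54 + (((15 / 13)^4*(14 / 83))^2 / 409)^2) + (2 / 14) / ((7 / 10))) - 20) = 27955834318503239588101710267372972 / 80788214095767823472460671672041101895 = 0.00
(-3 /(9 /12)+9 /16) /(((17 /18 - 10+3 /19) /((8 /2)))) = 9405 /6086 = 1.55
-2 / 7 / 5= -2 / 35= -0.06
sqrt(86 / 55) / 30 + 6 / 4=sqrt(4730) / 1650 + 3 / 2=1.54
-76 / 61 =-1.25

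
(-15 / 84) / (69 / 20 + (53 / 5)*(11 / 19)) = -475 / 25501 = -0.02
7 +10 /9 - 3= 46 /9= 5.11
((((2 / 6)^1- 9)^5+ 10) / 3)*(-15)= 59394730 / 243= 244422.76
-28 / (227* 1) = -28 / 227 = -0.12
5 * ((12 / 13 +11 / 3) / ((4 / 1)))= 895 / 156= 5.74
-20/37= -0.54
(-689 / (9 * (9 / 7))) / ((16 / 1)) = -4823 / 1296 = -3.72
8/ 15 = 0.53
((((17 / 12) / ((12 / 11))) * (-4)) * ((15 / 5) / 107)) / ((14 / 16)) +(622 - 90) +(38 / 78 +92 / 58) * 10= 156030120 / 282373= 552.57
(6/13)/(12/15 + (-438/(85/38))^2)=21675/1800685354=0.00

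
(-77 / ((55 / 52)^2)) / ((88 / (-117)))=276822 / 3025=91.51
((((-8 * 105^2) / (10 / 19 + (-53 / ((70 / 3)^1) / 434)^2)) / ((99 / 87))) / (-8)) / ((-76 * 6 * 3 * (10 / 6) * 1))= -8.07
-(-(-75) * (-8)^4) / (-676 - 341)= 102400 / 339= 302.06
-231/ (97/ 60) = -13860/ 97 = -142.89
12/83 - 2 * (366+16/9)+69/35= -19175777/26145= -733.44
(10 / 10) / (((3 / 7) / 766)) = 5362 / 3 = 1787.33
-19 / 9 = -2.11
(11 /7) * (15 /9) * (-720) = -13200 /7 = -1885.71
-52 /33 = -1.58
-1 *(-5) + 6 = 11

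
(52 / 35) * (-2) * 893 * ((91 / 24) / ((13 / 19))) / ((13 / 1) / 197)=-3342499 / 15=-222833.27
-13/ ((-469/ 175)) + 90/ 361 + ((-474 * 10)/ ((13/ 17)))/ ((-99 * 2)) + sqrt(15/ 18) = sqrt(30)/ 6 + 377750705/ 10376223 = 37.32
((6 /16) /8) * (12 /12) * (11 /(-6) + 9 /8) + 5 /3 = 2509 /1536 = 1.63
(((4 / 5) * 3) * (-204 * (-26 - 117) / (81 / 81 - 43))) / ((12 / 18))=-2500.46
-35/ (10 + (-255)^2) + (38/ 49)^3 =712896561/ 1530260543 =0.47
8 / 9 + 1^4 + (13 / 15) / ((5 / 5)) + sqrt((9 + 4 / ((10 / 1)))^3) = 31.58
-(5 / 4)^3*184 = -2875 / 8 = -359.38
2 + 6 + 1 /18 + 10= 325 /18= 18.06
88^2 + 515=8259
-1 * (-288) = 288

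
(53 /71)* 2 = 106 /71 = 1.49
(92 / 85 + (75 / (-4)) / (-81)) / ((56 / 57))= 32737 / 24480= 1.34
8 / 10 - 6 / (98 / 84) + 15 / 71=-10267 / 2485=-4.13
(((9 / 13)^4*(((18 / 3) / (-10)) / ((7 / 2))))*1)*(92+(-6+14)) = -787320 / 199927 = -3.94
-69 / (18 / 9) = -69 / 2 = -34.50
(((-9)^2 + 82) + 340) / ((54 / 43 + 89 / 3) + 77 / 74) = 4801638 / 305119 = 15.74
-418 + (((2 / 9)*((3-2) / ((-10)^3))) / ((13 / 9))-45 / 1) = -3009501 / 6500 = -463.00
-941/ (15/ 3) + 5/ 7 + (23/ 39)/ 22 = -5629391/ 30030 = -187.46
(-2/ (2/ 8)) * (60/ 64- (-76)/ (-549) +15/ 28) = -82073/ 7686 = -10.68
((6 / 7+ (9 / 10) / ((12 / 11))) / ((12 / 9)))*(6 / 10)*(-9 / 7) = -0.97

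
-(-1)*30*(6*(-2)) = -360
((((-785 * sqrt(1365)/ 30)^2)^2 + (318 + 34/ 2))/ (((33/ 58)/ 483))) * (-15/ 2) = -2936400446146011425/ 528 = -5561364481337142.85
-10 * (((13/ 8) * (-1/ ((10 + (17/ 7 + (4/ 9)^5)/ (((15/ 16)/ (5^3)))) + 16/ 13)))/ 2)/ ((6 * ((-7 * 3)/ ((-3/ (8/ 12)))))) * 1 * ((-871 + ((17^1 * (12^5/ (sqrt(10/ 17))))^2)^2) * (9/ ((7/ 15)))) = 18700048313528938308072249042537095121/ 1218167873216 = 15350961657000726524791620.00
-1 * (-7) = 7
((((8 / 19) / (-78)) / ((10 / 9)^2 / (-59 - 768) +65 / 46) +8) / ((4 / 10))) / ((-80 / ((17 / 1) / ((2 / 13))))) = -9127525403 / 330566180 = -27.61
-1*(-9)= 9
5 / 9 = 0.56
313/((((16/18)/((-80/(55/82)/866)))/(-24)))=5543856/4763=1163.94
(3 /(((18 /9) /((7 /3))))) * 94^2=30926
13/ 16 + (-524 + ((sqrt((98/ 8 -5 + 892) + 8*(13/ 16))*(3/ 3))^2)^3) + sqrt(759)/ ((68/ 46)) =23*sqrt(759)/ 34 + 47555931883/ 64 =743061454.31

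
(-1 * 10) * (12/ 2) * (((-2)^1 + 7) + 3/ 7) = -2280/ 7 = -325.71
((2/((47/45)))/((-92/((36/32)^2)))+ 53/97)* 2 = 6979939/6710848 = 1.04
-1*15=-15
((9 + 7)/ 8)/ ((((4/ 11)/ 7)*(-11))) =-7/ 2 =-3.50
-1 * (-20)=20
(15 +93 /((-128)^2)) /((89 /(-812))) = -49908159 /364544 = -136.91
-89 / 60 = -1.48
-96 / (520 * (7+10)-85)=-96 / 8755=-0.01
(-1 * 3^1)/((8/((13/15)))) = -13/40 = -0.32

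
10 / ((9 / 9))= 10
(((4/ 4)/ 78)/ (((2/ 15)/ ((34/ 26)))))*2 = 85/ 338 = 0.25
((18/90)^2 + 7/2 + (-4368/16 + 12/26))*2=-174849/325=-538.00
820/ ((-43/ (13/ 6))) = -5330/ 129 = -41.32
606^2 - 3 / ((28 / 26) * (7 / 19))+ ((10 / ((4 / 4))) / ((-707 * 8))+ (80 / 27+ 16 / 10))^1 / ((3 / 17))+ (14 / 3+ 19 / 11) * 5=367286.26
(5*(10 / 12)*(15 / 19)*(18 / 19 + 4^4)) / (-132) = -305125 / 47652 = -6.40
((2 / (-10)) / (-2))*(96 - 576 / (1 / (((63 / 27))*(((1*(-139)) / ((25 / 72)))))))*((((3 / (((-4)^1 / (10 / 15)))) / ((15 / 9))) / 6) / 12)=-140137 / 625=-224.22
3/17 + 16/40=49/85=0.58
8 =8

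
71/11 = 6.45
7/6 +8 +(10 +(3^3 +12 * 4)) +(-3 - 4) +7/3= 179/2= 89.50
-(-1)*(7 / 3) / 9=7 / 27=0.26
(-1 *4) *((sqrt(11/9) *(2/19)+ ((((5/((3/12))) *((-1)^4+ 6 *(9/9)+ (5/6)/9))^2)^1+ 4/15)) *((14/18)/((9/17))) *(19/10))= -331668224384/1476225-476 *sqrt(11)/1215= -224674.52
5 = 5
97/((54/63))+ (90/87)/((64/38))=158383/1392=113.78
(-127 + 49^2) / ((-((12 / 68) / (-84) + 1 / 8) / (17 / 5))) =-12267472 / 195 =-62910.11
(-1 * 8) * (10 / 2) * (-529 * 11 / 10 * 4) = 93104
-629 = -629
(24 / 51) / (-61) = -8 / 1037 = -0.01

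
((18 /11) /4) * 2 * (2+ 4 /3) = 30 /11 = 2.73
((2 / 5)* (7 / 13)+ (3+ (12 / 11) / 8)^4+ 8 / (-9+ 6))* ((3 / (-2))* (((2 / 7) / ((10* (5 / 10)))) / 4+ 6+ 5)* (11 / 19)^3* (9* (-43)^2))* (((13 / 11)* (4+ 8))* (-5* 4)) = 165822043633535691 / 116191460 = 1427144848.97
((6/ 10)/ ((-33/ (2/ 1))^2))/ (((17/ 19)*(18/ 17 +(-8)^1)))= -38/ 107085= -0.00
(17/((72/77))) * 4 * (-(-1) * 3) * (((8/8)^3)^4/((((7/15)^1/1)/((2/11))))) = 85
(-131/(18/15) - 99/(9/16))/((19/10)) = -8555/57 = -150.09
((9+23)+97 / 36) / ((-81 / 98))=-61201 / 1458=-41.98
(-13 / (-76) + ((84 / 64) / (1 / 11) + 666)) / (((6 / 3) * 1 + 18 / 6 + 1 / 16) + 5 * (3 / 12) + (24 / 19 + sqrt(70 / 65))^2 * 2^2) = 9320780789905 / 144267501799 - 2982927866880 * sqrt(182) / 1009872512593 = 24.76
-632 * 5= -3160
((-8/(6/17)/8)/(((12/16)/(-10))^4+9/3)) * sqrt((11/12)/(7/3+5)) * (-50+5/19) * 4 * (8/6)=3046400000 * sqrt(2)/48640513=88.57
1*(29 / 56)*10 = 145 / 28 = 5.18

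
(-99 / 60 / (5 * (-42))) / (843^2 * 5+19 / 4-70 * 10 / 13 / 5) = 143 / 64668949450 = 0.00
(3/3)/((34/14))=7/17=0.41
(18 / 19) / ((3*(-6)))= -1 / 19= -0.05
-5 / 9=-0.56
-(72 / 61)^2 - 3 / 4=-2.14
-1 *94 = -94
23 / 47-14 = -635 / 47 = -13.51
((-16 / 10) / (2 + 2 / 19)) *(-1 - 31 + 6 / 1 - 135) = 3059 / 25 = 122.36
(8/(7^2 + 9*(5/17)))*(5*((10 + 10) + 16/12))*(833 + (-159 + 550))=20223.42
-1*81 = -81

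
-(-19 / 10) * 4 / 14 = 19 / 35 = 0.54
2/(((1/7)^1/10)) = 140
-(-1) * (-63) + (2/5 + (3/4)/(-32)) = -62.62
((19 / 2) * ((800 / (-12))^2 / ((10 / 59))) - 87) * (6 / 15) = 4482434 / 45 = 99609.64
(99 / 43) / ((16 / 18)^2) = 8019 / 2752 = 2.91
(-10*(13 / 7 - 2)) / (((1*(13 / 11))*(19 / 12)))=1320 / 1729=0.76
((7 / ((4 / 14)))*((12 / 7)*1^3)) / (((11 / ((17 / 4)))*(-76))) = -357 / 1672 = -0.21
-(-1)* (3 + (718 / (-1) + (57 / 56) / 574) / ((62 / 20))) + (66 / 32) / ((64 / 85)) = -14404760717 / 63773696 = -225.87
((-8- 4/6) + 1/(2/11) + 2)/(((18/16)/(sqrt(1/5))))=-28 * sqrt(5)/135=-0.46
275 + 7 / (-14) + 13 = 575 / 2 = 287.50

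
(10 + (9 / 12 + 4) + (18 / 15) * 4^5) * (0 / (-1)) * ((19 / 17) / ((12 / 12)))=0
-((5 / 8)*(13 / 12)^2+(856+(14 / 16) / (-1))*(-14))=13790611 / 1152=11971.02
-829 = -829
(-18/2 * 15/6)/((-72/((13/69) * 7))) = 455/1104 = 0.41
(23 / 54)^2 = 529 / 2916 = 0.18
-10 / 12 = -5 / 6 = -0.83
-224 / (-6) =112 / 3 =37.33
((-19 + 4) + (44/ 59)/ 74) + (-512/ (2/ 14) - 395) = -8718880/ 2183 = -3993.99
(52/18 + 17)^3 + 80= 5793659/729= 7947.41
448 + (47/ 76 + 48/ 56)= 239121/ 532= 449.48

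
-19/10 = -1.90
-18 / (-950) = 9 / 475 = 0.02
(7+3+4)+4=18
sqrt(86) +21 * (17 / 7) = sqrt(86) +51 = 60.27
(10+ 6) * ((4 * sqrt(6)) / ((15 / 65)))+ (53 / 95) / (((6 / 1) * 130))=53 / 74100+ 832 * sqrt(6) / 3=679.33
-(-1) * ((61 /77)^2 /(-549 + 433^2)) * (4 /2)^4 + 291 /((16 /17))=309.19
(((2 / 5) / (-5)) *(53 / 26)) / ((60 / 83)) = -0.23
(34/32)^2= 289/256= 1.13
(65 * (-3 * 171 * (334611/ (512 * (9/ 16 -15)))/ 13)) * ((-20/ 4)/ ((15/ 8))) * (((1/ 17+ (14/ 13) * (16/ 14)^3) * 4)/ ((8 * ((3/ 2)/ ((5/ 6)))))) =-56236791375/ 392392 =-143317.88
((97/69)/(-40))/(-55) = 97/151800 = 0.00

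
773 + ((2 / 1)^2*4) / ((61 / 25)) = 47553 / 61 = 779.56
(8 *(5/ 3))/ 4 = 10/ 3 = 3.33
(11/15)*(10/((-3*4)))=-11/18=-0.61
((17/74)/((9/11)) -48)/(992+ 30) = -31781/680652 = -0.05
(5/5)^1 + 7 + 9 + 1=18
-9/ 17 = -0.53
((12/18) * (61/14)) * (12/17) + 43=5361/119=45.05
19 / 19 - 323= -322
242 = 242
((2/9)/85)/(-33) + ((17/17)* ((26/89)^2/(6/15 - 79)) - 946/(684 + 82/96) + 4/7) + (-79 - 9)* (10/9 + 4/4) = -1124733694033563962/6027872584293945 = -186.59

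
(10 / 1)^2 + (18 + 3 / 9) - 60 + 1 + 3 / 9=59.67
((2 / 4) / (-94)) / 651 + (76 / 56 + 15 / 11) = 3662887 / 1346268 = 2.72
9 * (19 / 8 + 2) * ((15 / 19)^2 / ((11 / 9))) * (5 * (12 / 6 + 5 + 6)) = 41461875 / 31768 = 1305.15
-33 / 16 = -2.06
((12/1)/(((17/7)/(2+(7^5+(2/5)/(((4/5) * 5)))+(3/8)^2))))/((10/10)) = 83057.42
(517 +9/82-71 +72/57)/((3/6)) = 697007/779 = 894.75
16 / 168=2 / 21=0.10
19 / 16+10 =179 / 16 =11.19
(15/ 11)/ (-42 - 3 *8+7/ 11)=-0.02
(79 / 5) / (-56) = -79 / 280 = -0.28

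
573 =573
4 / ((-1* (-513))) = 4 / 513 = 0.01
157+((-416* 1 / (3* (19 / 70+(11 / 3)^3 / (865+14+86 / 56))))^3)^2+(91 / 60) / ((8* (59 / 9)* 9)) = 8442800334386346107539362260595114155353112373746755771 / 1462950548126039446351442540350628226720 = 5771077050554522.74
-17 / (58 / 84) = -714 / 29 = -24.62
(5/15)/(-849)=-1/2547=-0.00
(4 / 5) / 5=4 / 25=0.16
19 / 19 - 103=-102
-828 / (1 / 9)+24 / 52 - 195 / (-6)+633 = -176437 / 26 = -6786.04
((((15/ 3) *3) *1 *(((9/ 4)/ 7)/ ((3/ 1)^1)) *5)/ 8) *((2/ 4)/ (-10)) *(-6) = 135/ 448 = 0.30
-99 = -99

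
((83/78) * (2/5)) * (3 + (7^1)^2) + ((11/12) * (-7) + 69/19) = 22057/1140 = 19.35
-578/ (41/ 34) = -19652/ 41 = -479.32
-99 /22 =-9 /2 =-4.50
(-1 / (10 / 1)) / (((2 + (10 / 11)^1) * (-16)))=11 / 5120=0.00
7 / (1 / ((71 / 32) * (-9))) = -4473 / 32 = -139.78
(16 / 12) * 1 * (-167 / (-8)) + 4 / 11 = 1861 / 66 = 28.20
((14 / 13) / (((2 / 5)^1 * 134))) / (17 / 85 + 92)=175 / 803062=0.00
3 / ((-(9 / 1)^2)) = -1 / 27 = -0.04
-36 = -36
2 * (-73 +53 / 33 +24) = -3128 / 33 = -94.79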